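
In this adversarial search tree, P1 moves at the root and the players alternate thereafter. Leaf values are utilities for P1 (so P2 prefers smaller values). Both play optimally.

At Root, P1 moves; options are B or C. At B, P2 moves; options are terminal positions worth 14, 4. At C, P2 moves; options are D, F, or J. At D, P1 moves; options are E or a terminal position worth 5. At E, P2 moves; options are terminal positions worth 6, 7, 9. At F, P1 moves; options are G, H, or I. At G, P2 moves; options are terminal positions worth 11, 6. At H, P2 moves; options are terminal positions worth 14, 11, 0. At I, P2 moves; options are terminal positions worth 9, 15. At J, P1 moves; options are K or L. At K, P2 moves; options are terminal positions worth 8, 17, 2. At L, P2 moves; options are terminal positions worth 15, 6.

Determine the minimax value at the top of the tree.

B (P2): min(14, 4) = 4
E (P2): min(6, 7, 9) = 6
D (P1): max(6, 5) = 6
G (P2): min(11, 6) = 6
H (P2): min(14, 11, 0) = 0
I (P2): min(9, 15) = 9
F (P1): max(6, 0, 9) = 9
K (P2): min(8, 17, 2) = 2
L (P2): min(15, 6) = 6
J (P1): max(2, 6) = 6
C (P2): min(6, 9, 6) = 6
Root (P1): max(4, 6) = 6

6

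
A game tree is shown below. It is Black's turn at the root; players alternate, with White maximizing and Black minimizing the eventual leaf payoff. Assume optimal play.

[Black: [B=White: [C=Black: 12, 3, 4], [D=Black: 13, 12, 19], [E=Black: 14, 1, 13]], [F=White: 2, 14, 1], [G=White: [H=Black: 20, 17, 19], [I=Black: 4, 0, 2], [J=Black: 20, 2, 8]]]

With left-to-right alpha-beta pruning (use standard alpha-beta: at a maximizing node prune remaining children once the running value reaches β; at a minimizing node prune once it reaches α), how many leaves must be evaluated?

13

C [α=-∞,β=+∞]: v=3
D [α=3,β=+∞]: v=12
E [α=12,β=+∞]: v=1 after child 2 ≤ α → α-cutoff, skip 1
B [α=-∞,β=+∞]: v=12
F [α=-∞,β=12]: v=14 after child 2 ≥ β → β-cutoff, skip 1
H [α=-∞,β=12]: v=17
G [α=-∞,β=12]: v=17 after child 1 ≥ β → β-cutoff, skip 2
Root [α=-∞,β=+∞]: v=12
Leaves evaluated: 13 of 21.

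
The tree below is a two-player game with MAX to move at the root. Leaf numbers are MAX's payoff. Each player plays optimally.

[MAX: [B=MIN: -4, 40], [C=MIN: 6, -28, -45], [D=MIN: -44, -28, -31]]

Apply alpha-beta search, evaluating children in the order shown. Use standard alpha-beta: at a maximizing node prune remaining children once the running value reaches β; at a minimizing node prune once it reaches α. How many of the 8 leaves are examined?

B [α=-∞,β=+∞]: v=-4
C [α=-4,β=+∞]: v=-28 after child 2 ≤ α → α-cutoff, skip 1
D [α=-4,β=+∞]: v=-44 after child 1 ≤ α → α-cutoff, skip 2
Root [α=-∞,β=+∞]: v=-4
Leaves evaluated: 5 of 8.

5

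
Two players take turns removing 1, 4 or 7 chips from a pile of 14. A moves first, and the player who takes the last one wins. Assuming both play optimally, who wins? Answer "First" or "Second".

Positions where the player to move wins (W) vs loses (L):
i:   0  1  2  3  4  5  6  7  8  9 10 11 12 13 14
     L  W  L  W  W  L  W  W  L  W  L  W  W  L  W
Position 14 is W, so the first player wins.

First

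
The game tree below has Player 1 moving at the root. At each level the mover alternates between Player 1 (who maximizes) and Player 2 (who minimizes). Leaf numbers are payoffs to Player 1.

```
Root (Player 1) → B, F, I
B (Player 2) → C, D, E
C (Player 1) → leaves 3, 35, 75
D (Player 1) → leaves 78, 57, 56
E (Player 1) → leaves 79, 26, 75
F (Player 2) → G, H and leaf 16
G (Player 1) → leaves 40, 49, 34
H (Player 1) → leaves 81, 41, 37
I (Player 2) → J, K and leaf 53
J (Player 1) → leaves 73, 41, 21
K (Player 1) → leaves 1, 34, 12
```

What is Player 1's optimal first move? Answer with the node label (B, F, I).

B

C (Player 1): max(3, 35, 75) = 75
D (Player 1): max(78, 57, 56) = 78
E (Player 1): max(79, 26, 75) = 79
B (Player 2): min(75, 78, 79) = 75
G (Player 1): max(40, 49, 34) = 49
H (Player 1): max(81, 41, 37) = 81
F (Player 2): min(49, 81, 16) = 16
J (Player 1): max(73, 41, 21) = 73
K (Player 1): max(1, 34, 12) = 34
I (Player 2): min(73, 34, 53) = 34
Root (Player 1): max(75, 16, 34) = 75
Player 1 picks the child with the highest value: B (value 75).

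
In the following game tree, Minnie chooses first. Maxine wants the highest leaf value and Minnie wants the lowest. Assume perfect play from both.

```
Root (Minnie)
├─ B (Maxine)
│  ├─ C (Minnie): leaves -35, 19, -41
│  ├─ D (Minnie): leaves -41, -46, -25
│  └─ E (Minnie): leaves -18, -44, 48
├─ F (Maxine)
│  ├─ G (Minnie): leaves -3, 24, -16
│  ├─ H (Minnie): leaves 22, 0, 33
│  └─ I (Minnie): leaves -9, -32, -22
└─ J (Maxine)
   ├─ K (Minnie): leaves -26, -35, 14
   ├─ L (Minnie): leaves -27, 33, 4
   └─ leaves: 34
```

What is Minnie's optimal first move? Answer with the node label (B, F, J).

B

C (Minnie): min(-35, 19, -41) = -41
D (Minnie): min(-41, -46, -25) = -46
E (Minnie): min(-18, -44, 48) = -44
B (Maxine): max(-41, -46, -44) = -41
G (Minnie): min(-3, 24, -16) = -16
H (Minnie): min(22, 0, 33) = 0
I (Minnie): min(-9, -32, -22) = -32
F (Maxine): max(-16, 0, -32) = 0
K (Minnie): min(-26, -35, 14) = -35
L (Minnie): min(-27, 33, 4) = -27
J (Maxine): max(-35, -27, 34) = 34
Root (Minnie): min(-41, 0, 34) = -41
Minnie picks the child with the lowest value: B (value -41).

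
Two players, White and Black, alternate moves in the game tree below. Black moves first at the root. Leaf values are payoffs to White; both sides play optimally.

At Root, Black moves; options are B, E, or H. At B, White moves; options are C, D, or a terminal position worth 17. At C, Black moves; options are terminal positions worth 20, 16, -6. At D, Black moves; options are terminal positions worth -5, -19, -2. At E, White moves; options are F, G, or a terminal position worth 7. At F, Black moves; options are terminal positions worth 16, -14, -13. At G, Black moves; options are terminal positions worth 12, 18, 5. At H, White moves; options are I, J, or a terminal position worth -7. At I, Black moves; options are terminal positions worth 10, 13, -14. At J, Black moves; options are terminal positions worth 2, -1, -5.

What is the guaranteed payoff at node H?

I: min(10, 13, -14) = -14
J: min(2, -1, -5) = -5
H: max(-14, -5, -7) = -5

-5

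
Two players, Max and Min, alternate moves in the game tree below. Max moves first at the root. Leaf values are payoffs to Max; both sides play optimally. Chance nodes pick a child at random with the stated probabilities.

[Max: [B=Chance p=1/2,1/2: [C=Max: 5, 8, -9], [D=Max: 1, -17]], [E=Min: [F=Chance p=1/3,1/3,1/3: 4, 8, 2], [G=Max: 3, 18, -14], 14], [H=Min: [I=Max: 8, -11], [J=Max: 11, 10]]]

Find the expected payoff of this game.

8

C (Max): max(5, 8, -9) = 8
D (Max): max(1, -17) = 1
B (Chance): 1/2·8 + 1/2·1 = 4.5
F (Chance): 1/3·4 + 1/3·8 + 1/3·2 = 4.67
G (Max): max(3, 18, -14) = 18
E (Min): min(4.67, 18, 14) = 4.67
I (Max): max(8, -11) = 8
J (Max): max(11, 10) = 11
H (Min): min(8, 11) = 8
Root (Max): max(4.5, 4.67, 8) = 8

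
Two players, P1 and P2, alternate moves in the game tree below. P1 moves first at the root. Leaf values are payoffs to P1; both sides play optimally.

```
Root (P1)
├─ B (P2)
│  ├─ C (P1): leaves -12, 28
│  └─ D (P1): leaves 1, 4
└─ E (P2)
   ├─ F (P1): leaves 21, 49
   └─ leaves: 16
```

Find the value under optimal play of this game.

C (P1): max(-12, 28) = 28
D (P1): max(1, 4) = 4
B (P2): min(28, 4) = 4
F (P1): max(21, 49) = 49
E (P2): min(49, 16) = 16
Root (P1): max(4, 16) = 16

16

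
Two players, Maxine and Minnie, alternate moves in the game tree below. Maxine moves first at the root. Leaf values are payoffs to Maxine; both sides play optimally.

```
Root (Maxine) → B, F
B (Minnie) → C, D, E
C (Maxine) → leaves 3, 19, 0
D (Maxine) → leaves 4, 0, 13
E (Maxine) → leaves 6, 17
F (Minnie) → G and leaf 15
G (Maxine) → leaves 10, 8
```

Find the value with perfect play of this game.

C (Maxine): max(3, 19, 0) = 19
D (Maxine): max(4, 0, 13) = 13
E (Maxine): max(6, 17) = 17
B (Minnie): min(19, 13, 17) = 13
G (Maxine): max(10, 8) = 10
F (Minnie): min(10, 15) = 10
Root (Maxine): max(13, 10) = 13

13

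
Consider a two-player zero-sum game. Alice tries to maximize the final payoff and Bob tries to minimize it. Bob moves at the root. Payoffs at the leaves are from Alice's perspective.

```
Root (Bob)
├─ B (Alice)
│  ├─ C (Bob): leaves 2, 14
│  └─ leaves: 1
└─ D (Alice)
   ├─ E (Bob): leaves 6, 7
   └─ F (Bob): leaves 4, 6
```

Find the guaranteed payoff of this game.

2

C (Bob): min(2, 14) = 2
B (Alice): max(2, 1) = 2
E (Bob): min(6, 7) = 6
F (Bob): min(4, 6) = 4
D (Alice): max(6, 4) = 6
Root (Bob): min(2, 6) = 2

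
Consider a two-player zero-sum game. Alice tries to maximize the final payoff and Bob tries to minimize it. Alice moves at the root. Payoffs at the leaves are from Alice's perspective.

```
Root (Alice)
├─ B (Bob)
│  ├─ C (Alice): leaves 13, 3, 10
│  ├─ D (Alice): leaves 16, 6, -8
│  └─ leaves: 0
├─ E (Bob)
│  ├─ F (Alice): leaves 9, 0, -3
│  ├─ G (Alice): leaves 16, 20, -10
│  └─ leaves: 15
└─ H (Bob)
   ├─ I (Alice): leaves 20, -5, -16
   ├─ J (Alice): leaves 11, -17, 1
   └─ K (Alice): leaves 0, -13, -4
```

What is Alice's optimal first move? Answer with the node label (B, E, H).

C (Alice): max(13, 3, 10) = 13
D (Alice): max(16, 6, -8) = 16
B (Bob): min(13, 16, 0) = 0
F (Alice): max(9, 0, -3) = 9
G (Alice): max(16, 20, -10) = 20
E (Bob): min(9, 20, 15) = 9
I (Alice): max(20, -5, -16) = 20
J (Alice): max(11, -17, 1) = 11
K (Alice): max(0, -13, -4) = 0
H (Bob): min(20, 11, 0) = 0
Root (Alice): max(0, 9, 0) = 9
Alice picks the child with the highest value: E (value 9).

E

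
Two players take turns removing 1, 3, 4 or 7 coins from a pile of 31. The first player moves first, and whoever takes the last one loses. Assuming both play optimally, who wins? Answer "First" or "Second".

First

W/L table (W = player to move can force a win):
i:   0  1  2  3  4  5  6  7  8  9 10 11 12 13 14 15 16 17 18 19 20 21 22 23 24 25 26 27 28 29 30 31
     W  L  W  L  W  W  W  W  W  L  W  L  W  W  W  W  W  L  W  L  W  W  W  W  W  L  W  L  W  W  W  W
Position 31 is W, so the first player wins.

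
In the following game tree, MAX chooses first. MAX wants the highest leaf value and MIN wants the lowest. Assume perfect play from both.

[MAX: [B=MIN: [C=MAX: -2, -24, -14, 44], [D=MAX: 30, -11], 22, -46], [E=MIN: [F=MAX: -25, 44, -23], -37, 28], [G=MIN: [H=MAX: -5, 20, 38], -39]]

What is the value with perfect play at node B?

-46

C: max(-2, -24, -14, 44) = 44
D: max(30, -11) = 30
B: min(44, 30, 22, -46) = -46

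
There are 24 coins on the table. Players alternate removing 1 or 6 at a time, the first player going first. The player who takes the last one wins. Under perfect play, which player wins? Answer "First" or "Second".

First

Mark each pile size as W (mover wins) or L (mover loses):
i:   0  1  2  3  4  5  6  7  8  9 10 11 12 13 14 15 16 17 18 19 20 21 22 23 24
     L  W  L  W  L  W  W  L  W  L  W  L  W  W  L  W  L  W  L  W  W  L  W  L  W
Position 24 is W, so the first player wins.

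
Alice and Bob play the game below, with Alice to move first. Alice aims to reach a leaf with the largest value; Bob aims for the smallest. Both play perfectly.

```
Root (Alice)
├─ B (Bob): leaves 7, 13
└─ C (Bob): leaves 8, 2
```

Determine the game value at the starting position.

B (Bob): min(7, 13) = 7
C (Bob): min(8, 2) = 2
Root (Alice): max(7, 2) = 7

7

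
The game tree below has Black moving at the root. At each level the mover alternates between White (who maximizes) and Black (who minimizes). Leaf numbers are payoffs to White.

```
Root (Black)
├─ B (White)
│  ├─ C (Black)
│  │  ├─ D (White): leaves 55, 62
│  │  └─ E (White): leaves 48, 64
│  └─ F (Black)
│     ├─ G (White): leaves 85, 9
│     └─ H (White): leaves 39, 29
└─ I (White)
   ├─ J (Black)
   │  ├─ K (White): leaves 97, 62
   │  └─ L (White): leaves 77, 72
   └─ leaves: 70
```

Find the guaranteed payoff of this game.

D (White): max(55, 62) = 62
E (White): max(48, 64) = 64
C (Black): min(62, 64) = 62
G (White): max(85, 9) = 85
H (White): max(39, 29) = 39
F (Black): min(85, 39) = 39
B (White): max(62, 39) = 62
K (White): max(97, 62) = 97
L (White): max(77, 72) = 77
J (Black): min(97, 77) = 77
I (White): max(77, 70) = 77
Root (Black): min(62, 77) = 62

62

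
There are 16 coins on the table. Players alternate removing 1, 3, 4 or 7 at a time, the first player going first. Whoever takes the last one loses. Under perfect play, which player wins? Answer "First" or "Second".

First

Mark each pile size as W (mover wins) or L (mover loses):
i:   0  1  2  3  4  5  6  7  8  9 10 11 12 13 14 15 16
     W  L  W  L  W  W  W  W  W  L  W  L  W  W  W  W  W
Position 16 is W, so the first player wins.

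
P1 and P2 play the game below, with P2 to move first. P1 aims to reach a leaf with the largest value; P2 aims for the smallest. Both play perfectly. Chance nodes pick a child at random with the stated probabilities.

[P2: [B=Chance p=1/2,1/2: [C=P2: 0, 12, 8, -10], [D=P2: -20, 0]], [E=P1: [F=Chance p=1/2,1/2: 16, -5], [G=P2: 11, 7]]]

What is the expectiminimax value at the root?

C (P2): min(0, 12, 8, -10) = -10
D (P2): min(-20, 0) = -20
B (Chance): 1/2·-10 + 1/2·-20 = -15
F (Chance): 1/2·16 + 1/2·-5 = 5.5
G (P2): min(11, 7) = 7
E (P1): max(5.5, 7) = 7
Root (P2): min(-15, 7) = -15

-15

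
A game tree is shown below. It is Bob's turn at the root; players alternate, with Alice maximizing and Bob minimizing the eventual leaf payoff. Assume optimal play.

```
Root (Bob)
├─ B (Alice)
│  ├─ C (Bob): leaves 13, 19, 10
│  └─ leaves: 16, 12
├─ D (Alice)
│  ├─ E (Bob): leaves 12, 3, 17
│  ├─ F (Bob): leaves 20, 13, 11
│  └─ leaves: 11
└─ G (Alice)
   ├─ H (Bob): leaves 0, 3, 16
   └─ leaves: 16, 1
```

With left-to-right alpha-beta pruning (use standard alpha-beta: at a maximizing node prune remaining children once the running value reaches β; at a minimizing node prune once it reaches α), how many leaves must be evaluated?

16

C [α=-∞,β=+∞]: v=10
B [α=-∞,β=+∞]: v=16
E [α=-∞,β=16]: v=3
F [α=3,β=16]: v=11
D [α=-∞,β=16]: v=11
H [α=-∞,β=11]: v=0
G [α=-∞,β=11]: v=16 after child 2 ≥ β → β-cutoff, skip 1
Root [α=-∞,β=+∞]: v=11
Leaves evaluated: 16 of 17.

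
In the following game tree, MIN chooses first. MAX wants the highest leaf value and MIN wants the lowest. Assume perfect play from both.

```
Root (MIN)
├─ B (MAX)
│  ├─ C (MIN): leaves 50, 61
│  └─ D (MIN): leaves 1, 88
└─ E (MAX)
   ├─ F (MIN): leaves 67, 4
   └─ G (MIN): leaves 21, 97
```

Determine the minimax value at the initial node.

21

C (MIN): min(50, 61) = 50
D (MIN): min(1, 88) = 1
B (MAX): max(50, 1) = 50
F (MIN): min(67, 4) = 4
G (MIN): min(21, 97) = 21
E (MAX): max(4, 21) = 21
Root (MIN): min(50, 21) = 21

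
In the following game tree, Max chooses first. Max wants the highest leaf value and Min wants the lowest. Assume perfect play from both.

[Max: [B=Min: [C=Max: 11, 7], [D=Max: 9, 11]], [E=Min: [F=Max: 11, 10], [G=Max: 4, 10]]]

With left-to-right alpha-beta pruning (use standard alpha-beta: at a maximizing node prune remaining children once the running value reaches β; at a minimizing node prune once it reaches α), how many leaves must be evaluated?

6

C [α=-∞,β=+∞]: v=11
D [α=-∞,β=11]: v=11
B [α=-∞,β=+∞]: v=11
F [α=11,β=+∞]: v=11
E [α=11,β=+∞]: v=11 after child 1 ≤ α → α-cutoff, skip 1
Root [α=-∞,β=+∞]: v=11
Leaves evaluated: 6 of 8.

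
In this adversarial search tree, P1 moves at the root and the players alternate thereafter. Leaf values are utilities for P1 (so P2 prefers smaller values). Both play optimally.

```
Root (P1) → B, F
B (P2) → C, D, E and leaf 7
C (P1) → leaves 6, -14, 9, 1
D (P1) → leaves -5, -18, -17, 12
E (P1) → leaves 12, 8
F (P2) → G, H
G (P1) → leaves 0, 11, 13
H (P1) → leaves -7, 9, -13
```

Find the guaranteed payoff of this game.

9

C (P1): max(6, -14, 9, 1) = 9
D (P1): max(-5, -18, -17, 12) = 12
E (P1): max(12, 8) = 12
B (P2): min(9, 12, 12, 7) = 7
G (P1): max(0, 11, 13) = 13
H (P1): max(-7, 9, -13) = 9
F (P2): min(13, 9) = 9
Root (P1): max(7, 9) = 9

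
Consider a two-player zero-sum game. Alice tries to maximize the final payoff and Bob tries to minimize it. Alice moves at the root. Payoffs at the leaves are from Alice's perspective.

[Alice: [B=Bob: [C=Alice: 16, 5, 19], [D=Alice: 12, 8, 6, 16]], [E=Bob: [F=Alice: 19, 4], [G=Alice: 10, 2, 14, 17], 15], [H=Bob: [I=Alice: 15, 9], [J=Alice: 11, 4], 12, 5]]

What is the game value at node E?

F: max(19, 4) = 19
G: max(10, 2, 14, 17) = 17
E: min(19, 17, 15) = 15

15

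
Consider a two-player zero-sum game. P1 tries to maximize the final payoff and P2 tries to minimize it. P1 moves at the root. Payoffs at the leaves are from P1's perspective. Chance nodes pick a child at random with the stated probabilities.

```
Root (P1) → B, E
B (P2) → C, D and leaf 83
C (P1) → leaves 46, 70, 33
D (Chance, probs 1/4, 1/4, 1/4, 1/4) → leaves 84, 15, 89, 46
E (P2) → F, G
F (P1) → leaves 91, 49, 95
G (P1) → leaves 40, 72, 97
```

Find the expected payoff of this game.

95

C (P1): max(46, 70, 33) = 70
D (Chance): 1/4·84 + 1/4·15 + 1/4·89 + 1/4·46 = 58.5
B (P2): min(70, 58.5, 83) = 58.5
F (P1): max(91, 49, 95) = 95
G (P1): max(40, 72, 97) = 97
E (P2): min(95, 97) = 95
Root (P1): max(58.5, 95) = 95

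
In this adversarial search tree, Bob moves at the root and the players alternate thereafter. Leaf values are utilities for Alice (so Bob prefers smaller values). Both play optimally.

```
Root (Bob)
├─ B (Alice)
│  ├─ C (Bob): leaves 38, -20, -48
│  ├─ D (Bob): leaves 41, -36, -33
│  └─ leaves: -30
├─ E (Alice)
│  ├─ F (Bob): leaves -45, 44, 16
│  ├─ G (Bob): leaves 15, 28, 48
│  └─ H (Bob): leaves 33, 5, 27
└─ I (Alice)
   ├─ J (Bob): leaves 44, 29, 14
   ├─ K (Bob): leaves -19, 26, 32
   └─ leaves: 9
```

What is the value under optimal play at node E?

F: min(-45, 44, 16) = -45
G: min(15, 28, 48) = 15
H: min(33, 5, 27) = 5
E: max(-45, 15, 5) = 15

15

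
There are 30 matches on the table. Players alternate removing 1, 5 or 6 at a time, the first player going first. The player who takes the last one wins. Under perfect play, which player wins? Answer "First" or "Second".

First

Compute winning (W) and losing (L) positions by backward induction:
i:   0  1  2  3  4  5  6  7  8  9 10 11 12 13 14 15 16 17 18 19 20 21 22 23 24 25 26 27 28 29 30
     L  W  L  W  L  W  W  W  W  W  W  L  W  L  W  L  W  W  W  W  W  W  L  W  L  W  L  W  W  W  W
Position 30 is W, so the first player wins.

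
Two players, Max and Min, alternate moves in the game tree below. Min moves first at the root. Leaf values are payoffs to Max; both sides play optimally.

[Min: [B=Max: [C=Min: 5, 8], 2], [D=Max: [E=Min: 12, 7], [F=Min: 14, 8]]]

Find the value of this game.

5

C (Min): min(5, 8) = 5
B (Max): max(5, 2) = 5
E (Min): min(12, 7) = 7
F (Min): min(14, 8) = 8
D (Max): max(7, 8) = 8
Root (Min): min(5, 8) = 5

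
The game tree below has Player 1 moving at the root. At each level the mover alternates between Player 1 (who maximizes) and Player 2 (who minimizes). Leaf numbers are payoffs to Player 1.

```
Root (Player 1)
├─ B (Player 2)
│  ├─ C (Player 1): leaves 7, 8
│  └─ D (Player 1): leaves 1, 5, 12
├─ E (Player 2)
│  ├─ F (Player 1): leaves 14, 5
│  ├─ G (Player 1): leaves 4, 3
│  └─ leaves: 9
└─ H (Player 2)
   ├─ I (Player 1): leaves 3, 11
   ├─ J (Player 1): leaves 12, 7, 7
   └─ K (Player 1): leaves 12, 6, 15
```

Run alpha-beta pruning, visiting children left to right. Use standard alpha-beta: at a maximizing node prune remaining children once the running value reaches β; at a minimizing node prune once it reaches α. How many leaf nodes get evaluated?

C [α=-∞,β=+∞]: v=8
D [α=-∞,β=8]: v=12
B [α=-∞,β=+∞]: v=8
F [α=8,β=+∞]: v=14
G [α=8,β=14]: v=4
E [α=8,β=+∞]: v=4 after child 2 ≤ α → α-cutoff, skip 1
I [α=8,β=+∞]: v=11
J [α=8,β=11]: v=12 after child 1 ≥ β → β-cutoff, skip 2
K [α=8,β=11]: v=12 after child 1 ≥ β → β-cutoff, skip 2
H [α=8,β=+∞]: v=11
Root [α=-∞,β=+∞]: v=11
Leaves evaluated: 13 of 18.

13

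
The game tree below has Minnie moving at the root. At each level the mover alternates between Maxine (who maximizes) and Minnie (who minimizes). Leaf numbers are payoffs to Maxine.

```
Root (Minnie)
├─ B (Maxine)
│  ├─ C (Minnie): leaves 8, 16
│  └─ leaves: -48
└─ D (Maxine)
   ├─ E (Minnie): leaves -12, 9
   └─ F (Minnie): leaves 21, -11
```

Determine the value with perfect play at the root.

-11

C (Minnie): min(8, 16) = 8
B (Maxine): max(8, -48) = 8
E (Minnie): min(-12, 9) = -12
F (Minnie): min(21, -11) = -11
D (Maxine): max(-12, -11) = -11
Root (Minnie): min(8, -11) = -11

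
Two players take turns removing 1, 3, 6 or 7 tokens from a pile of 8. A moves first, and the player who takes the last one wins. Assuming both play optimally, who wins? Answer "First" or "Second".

Compute winning (W) and losing (L) positions by backward induction:
i:   0  1  2  3  4  5  6  7  8
     L  W  L  W  L  W  W  W  W
Position 8 is W, so the first player wins.

First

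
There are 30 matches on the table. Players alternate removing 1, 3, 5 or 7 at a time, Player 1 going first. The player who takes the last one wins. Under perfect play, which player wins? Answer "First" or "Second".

Second

Compute winning (W) and losing (L) positions by backward induction:
i:   0  1  2  3  4  5  6  7  8  9 10 11 12 13 14 15 16 17 18 19 20 21 22 23 24 25 26 27 28 29 30
     L  W  L  W  L  W  L  W  L  W  L  W  L  W  L  W  L  W  L  W  L  W  L  W  L  W  L  W  L  W  L
Position 30 is L, so the second player wins.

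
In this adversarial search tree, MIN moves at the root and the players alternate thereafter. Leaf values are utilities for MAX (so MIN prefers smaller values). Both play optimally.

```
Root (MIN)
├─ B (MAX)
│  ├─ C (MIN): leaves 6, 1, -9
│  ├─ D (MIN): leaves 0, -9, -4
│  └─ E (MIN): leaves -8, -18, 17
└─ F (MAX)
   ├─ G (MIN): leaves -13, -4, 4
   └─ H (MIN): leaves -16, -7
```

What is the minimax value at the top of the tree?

C (MIN): min(6, 1, -9) = -9
D (MIN): min(0, -9, -4) = -9
E (MIN): min(-8, -18, 17) = -18
B (MAX): max(-9, -9, -18) = -9
G (MIN): min(-13, -4, 4) = -13
H (MIN): min(-16, -7) = -16
F (MAX): max(-13, -16) = -13
Root (MIN): min(-9, -13) = -13

-13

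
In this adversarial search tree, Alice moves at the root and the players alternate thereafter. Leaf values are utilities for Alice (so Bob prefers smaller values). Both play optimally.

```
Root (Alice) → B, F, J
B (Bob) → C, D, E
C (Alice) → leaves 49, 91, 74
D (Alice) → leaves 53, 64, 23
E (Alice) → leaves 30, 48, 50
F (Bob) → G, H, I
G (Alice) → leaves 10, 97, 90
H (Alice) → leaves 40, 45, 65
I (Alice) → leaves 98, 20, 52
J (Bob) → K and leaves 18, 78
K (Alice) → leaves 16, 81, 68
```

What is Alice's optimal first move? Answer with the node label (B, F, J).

F

C (Alice): max(49, 91, 74) = 91
D (Alice): max(53, 64, 23) = 64
E (Alice): max(30, 48, 50) = 50
B (Bob): min(91, 64, 50) = 50
G (Alice): max(10, 97, 90) = 97
H (Alice): max(40, 45, 65) = 65
I (Alice): max(98, 20, 52) = 98
F (Bob): min(97, 65, 98) = 65
K (Alice): max(16, 81, 68) = 81
J (Bob): min(81, 18, 78) = 18
Root (Alice): max(50, 65, 18) = 65
Alice picks the child with the highest value: F (value 65).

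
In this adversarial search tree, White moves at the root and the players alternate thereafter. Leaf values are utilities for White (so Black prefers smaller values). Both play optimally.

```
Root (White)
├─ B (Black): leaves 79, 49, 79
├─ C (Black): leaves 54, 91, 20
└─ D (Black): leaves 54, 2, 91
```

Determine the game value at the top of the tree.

B (Black): min(79, 49, 79) = 49
C (Black): min(54, 91, 20) = 20
D (Black): min(54, 2, 91) = 2
Root (White): max(49, 20, 2) = 49

49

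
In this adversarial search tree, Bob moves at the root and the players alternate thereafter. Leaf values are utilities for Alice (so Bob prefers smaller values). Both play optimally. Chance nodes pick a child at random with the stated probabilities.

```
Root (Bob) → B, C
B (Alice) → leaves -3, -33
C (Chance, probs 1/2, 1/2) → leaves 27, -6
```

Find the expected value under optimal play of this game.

B (Alice): max(-3, -33) = -3
C (Chance): 1/2·27 + 1/2·-6 = 10.5
Root (Bob): min(-3, 10.5) = -3

-3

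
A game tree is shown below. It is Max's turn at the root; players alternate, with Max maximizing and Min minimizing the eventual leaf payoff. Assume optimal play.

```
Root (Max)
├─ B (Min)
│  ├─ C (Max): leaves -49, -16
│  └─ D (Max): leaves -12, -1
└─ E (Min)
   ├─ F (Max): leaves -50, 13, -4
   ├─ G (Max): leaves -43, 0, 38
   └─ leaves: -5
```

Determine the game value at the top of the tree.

-5

C (Max): max(-49, -16) = -16
D (Max): max(-12, -1) = -1
B (Min): min(-16, -1) = -16
F (Max): max(-50, 13, -4) = 13
G (Max): max(-43, 0, 38) = 38
E (Min): min(13, 38, -5) = -5
Root (Max): max(-16, -5) = -5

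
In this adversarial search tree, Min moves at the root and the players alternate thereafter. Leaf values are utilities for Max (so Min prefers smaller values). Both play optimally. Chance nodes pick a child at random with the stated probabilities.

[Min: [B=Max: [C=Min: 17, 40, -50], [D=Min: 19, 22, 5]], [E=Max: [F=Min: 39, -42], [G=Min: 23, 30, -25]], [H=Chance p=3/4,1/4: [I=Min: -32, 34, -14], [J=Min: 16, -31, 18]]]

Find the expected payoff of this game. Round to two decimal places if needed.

C (Min): min(17, 40, -50) = -50
D (Min): min(19, 22, 5) = 5
B (Max): max(-50, 5) = 5
F (Min): min(39, -42) = -42
G (Min): min(23, 30, -25) = -25
E (Max): max(-42, -25) = -25
I (Min): min(-32, 34, -14) = -32
J (Min): min(16, -31, 18) = -31
H (Chance): 3/4·-32 + 1/4·-31 = -31.75
Root (Min): min(5, -25, -31.75) = -31.75

-31.75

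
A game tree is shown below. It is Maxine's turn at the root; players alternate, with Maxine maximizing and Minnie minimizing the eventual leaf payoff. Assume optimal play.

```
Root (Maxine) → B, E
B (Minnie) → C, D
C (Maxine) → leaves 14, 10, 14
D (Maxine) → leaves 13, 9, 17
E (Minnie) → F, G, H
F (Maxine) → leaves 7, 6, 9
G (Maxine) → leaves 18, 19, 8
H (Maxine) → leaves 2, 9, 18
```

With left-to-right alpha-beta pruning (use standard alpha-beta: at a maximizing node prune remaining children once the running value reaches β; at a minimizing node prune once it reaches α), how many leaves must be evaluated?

C [α=-∞,β=+∞]: v=14
D [α=-∞,β=14]: v=17
B [α=-∞,β=+∞]: v=14
F [α=14,β=+∞]: v=9
E [α=14,β=+∞]: v=9 after child 1 ≤ α → α-cutoff, skip 2
Root [α=-∞,β=+∞]: v=14
Leaves evaluated: 9 of 15.

9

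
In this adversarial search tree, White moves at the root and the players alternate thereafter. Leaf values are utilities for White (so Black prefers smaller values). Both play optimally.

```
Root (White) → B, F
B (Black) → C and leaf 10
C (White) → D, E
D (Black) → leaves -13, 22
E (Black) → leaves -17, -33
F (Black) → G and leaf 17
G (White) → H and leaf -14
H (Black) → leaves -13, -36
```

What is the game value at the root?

D (Black): min(-13, 22) = -13
E (Black): min(-17, -33) = -33
C (White): max(-13, -33) = -13
B (Black): min(-13, 10) = -13
H (Black): min(-13, -36) = -36
G (White): max(-36, -14) = -14
F (Black): min(-14, 17) = -14
Root (White): max(-13, -14) = -13

-13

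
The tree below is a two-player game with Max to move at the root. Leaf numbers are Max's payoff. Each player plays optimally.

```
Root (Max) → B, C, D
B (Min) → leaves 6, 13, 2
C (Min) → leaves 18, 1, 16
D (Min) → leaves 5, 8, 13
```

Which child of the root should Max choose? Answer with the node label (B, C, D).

D

B (Min): min(6, 13, 2) = 2
C (Min): min(18, 1, 16) = 1
D (Min): min(5, 8, 13) = 5
Root (Max): max(2, 1, 5) = 5
Max picks the child with the highest value: D (value 5).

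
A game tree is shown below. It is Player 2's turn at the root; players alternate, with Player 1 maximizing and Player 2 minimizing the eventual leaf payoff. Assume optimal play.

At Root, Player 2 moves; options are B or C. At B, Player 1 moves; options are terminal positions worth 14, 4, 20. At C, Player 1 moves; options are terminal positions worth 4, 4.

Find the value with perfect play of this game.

B (Player 1): max(14, 4, 20) = 20
C (Player 1): max(4, 4) = 4
Root (Player 2): min(20, 4) = 4

4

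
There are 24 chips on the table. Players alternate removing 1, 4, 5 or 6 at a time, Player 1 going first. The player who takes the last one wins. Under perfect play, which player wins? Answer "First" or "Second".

First

W/L table (W = player to move can force a win):
i:   0  1  2  3  4  5  6  7  8  9 10 11 12 13 14 15 16 17 18 19 20 21 22 23 24
     L  W  L  W  W  W  W  W  W  L  W  L  W  W  W  W  W  W  L  W  L  W  W  W  W
Position 24 is W, so the first player wins.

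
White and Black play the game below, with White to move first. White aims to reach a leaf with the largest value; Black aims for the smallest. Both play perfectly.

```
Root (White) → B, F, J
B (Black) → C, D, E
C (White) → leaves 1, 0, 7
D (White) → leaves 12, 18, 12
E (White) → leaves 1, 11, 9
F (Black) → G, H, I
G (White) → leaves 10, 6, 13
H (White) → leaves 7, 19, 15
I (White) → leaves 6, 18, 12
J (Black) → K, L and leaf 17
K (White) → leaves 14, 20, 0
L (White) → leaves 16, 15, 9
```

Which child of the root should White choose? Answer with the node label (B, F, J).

C (White): max(1, 0, 7) = 7
D (White): max(12, 18, 12) = 18
E (White): max(1, 11, 9) = 11
B (Black): min(7, 18, 11) = 7
G (White): max(10, 6, 13) = 13
H (White): max(7, 19, 15) = 19
I (White): max(6, 18, 12) = 18
F (Black): min(13, 19, 18) = 13
K (White): max(14, 20, 0) = 20
L (White): max(16, 15, 9) = 16
J (Black): min(20, 16, 17) = 16
Root (White): max(7, 13, 16) = 16
White picks the child with the highest value: J (value 16).

J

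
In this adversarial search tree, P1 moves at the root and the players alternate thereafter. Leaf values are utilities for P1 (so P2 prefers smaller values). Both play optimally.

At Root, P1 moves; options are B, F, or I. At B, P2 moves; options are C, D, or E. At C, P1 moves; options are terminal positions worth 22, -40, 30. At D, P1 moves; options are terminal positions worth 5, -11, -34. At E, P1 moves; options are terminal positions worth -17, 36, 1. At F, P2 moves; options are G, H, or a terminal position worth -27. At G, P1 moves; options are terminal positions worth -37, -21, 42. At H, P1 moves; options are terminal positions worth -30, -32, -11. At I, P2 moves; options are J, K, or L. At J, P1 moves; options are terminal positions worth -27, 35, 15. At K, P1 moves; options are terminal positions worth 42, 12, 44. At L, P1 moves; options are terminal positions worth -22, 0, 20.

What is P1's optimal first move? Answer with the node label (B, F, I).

C (P1): max(22, -40, 30) = 30
D (P1): max(5, -11, -34) = 5
E (P1): max(-17, 36, 1) = 36
B (P2): min(30, 5, 36) = 5
G (P1): max(-37, -21, 42) = 42
H (P1): max(-30, -32, -11) = -11
F (P2): min(42, -11, -27) = -27
J (P1): max(-27, 35, 15) = 35
K (P1): max(42, 12, 44) = 44
L (P1): max(-22, 0, 20) = 20
I (P2): min(35, 44, 20) = 20
Root (P1): max(5, -27, 20) = 20
P1 picks the child with the highest value: I (value 20).

I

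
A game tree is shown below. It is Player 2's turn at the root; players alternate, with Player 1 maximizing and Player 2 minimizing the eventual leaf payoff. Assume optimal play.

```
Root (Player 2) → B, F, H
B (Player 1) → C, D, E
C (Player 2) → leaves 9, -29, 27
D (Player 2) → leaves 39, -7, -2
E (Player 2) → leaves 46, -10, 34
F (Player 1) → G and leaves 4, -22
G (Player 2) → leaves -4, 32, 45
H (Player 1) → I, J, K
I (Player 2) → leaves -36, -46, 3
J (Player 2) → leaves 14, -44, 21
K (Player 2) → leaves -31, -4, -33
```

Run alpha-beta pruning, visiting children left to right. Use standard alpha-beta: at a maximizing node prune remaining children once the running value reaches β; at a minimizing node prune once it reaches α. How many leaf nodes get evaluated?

20

C [α=-∞,β=+∞]: v=-29
D [α=-29,β=+∞]: v=-7
E [α=-7,β=+∞]: v=-10 after child 2 ≤ α → α-cutoff, skip 1
B [α=-∞,β=+∞]: v=-7
G [α=-∞,β=-7]: v=-4
F [α=-∞,β=-7]: v=-4 after child 1 ≥ β → β-cutoff, skip 2
I [α=-∞,β=-7]: v=-46
J [α=-46,β=-7]: v=-44
K [α=-44,β=-7]: v=-33
H [α=-∞,β=-7]: v=-33
Root [α=-∞,β=+∞]: v=-33
Leaves evaluated: 20 of 23.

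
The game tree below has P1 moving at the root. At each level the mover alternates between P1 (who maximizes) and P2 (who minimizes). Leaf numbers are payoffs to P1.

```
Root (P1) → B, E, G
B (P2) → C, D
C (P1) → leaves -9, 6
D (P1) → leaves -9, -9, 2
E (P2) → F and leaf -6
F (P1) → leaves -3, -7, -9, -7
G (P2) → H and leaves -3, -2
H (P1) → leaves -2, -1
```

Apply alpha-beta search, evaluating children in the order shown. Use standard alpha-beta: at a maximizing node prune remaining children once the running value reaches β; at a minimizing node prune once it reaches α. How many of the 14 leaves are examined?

C [α=-∞,β=+∞]: v=6
D [α=-∞,β=6]: v=2
B [α=-∞,β=+∞]: v=2
F [α=2,β=+∞]: v=-3
E [α=2,β=+∞]: v=-3 after child 1 ≤ α → α-cutoff, skip 1
H [α=2,β=+∞]: v=-1
G [α=2,β=+∞]: v=-1 after child 1 ≤ α → α-cutoff, skip 2
Root [α=-∞,β=+∞]: v=2
Leaves evaluated: 11 of 14.

11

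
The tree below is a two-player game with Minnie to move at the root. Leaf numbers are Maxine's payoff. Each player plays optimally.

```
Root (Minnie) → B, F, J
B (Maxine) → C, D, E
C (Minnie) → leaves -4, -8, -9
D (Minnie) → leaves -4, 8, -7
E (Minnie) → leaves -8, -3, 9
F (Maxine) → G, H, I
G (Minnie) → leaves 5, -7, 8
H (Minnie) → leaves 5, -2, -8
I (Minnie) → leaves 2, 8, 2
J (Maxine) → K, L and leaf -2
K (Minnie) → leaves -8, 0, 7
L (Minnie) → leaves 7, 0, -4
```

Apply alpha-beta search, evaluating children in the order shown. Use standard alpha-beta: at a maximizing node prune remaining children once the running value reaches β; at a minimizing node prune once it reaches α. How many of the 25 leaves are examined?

16

C [α=-∞,β=+∞]: v=-9
D [α=-9,β=+∞]: v=-7
E [α=-7,β=+∞]: v=-8 after child 1 ≤ α → α-cutoff, skip 2
B [α=-∞,β=+∞]: v=-7
G [α=-∞,β=-7]: v=-7
F [α=-∞,β=-7]: v=-7 after child 1 ≥ β → β-cutoff, skip 2
K [α=-∞,β=-7]: v=-8
L [α=-8,β=-7]: v=-4
J [α=-∞,β=-7]: v=-4 after child 2 ≥ β → β-cutoff, skip 1
Root [α=-∞,β=+∞]: v=-7
Leaves evaluated: 16 of 25.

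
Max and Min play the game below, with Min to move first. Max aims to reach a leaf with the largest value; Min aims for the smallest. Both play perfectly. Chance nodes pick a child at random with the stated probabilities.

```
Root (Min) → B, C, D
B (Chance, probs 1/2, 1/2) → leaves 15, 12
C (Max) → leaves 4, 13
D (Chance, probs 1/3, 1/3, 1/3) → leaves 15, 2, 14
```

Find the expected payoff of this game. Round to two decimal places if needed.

10.33

B (Chance): 1/2·15 + 1/2·12 = 13.5
C (Max): max(4, 13) = 13
D (Chance): 1/3·15 + 1/3·2 + 1/3·14 = 10.33
Root (Min): min(13.5, 13, 10.33) = 10.33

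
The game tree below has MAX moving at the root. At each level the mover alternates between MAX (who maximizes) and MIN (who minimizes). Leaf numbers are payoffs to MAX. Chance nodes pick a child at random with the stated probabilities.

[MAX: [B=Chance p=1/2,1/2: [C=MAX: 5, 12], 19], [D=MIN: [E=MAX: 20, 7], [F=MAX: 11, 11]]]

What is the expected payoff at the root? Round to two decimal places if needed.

C (MAX): max(5, 12) = 12
B (Chance): 1/2·12 + 1/2·19 = 15.5
E (MAX): max(20, 7) = 20
F (MAX): max(11, 11) = 11
D (MIN): min(20, 11) = 11
Root (MAX): max(15.5, 11) = 15.5

15.5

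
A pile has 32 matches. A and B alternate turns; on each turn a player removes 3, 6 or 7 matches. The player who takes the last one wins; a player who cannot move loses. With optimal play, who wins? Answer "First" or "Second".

i:   0  1  2  3  4  5  6  7  8  9 10 11 12 13 14 15 16 17 18 19 20 21 22 23 24 25 26 27 28 29 30 31 32
     L  L  L  W  W  W  W  W  W  W  L  L  L  W  W  W  W  W  W  W  L  L  L  W  W  W  W  W  W  W  L  L  L
Position 32 is L, so the second player wins.

Second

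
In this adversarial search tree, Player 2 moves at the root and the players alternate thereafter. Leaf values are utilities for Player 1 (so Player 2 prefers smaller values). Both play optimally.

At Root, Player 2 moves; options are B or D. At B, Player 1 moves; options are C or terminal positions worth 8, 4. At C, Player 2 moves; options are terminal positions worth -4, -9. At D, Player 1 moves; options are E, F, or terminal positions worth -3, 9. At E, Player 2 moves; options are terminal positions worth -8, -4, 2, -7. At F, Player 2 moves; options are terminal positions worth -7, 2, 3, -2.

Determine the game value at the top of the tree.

8

C (Player 2): min(-4, -9) = -9
B (Player 1): max(-9, 8, 4) = 8
E (Player 2): min(-8, -4, 2, -7) = -8
F (Player 2): min(-7, 2, 3, -2) = -7
D (Player 1): max(-8, -7, -3, 9) = 9
Root (Player 2): min(8, 9) = 8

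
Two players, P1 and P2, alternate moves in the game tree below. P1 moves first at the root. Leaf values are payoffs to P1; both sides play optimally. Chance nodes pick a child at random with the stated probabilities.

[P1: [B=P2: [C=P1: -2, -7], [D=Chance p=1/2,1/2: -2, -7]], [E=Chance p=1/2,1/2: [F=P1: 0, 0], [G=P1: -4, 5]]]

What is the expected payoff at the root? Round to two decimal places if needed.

2.5

C (P1): max(-2, -7) = -2
D (Chance): 1/2·-2 + 1/2·-7 = -4.5
B (P2): min(-2, -4.5) = -4.5
F (P1): max(0, 0) = 0
G (P1): max(-4, 5) = 5
E (Chance): 1/2·0 + 1/2·5 = 2.5
Root (P1): max(-4.5, 2.5) = 2.5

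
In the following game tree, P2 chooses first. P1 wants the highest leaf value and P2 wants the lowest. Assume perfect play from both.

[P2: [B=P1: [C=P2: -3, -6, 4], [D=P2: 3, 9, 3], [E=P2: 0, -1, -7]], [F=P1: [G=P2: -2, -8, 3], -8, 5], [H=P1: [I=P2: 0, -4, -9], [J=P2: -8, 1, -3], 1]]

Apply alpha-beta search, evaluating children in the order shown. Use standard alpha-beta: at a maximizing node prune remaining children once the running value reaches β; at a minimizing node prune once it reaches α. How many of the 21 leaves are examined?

19

C [α=-∞,β=+∞]: v=-6
D [α=-6,β=+∞]: v=3
E [α=3,β=+∞]: v=0 after child 1 ≤ α → α-cutoff, skip 2
B [α=-∞,β=+∞]: v=3
G [α=-∞,β=3]: v=-8
F [α=-∞,β=3]: v=5
I [α=-∞,β=3]: v=-9
J [α=-9,β=3]: v=-8
H [α=-∞,β=3]: v=1
Root [α=-∞,β=+∞]: v=1
Leaves evaluated: 19 of 21.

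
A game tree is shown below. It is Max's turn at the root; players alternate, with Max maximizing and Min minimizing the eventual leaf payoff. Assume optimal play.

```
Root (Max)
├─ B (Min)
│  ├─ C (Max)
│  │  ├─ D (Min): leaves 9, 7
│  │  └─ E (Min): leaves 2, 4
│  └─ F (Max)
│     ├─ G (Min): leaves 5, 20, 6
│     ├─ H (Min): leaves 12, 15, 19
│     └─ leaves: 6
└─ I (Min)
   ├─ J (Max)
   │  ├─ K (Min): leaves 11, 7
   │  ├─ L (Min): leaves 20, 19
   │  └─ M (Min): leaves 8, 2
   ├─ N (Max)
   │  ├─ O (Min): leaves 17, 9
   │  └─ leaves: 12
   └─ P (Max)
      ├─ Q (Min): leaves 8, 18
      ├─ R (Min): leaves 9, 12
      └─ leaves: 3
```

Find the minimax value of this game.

9

D (Min): min(9, 7) = 7
E (Min): min(2, 4) = 2
C (Max): max(7, 2) = 7
G (Min): min(5, 20, 6) = 5
H (Min): min(12, 15, 19) = 12
F (Max): max(5, 12, 6) = 12
B (Min): min(7, 12) = 7
K (Min): min(11, 7) = 7
L (Min): min(20, 19) = 19
M (Min): min(8, 2) = 2
J (Max): max(7, 19, 2) = 19
O (Min): min(17, 9) = 9
N (Max): max(9, 12) = 12
Q (Min): min(8, 18) = 8
R (Min): min(9, 12) = 9
P (Max): max(8, 9, 3) = 9
I (Min): min(19, 12, 9) = 9
Root (Max): max(7, 9) = 9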